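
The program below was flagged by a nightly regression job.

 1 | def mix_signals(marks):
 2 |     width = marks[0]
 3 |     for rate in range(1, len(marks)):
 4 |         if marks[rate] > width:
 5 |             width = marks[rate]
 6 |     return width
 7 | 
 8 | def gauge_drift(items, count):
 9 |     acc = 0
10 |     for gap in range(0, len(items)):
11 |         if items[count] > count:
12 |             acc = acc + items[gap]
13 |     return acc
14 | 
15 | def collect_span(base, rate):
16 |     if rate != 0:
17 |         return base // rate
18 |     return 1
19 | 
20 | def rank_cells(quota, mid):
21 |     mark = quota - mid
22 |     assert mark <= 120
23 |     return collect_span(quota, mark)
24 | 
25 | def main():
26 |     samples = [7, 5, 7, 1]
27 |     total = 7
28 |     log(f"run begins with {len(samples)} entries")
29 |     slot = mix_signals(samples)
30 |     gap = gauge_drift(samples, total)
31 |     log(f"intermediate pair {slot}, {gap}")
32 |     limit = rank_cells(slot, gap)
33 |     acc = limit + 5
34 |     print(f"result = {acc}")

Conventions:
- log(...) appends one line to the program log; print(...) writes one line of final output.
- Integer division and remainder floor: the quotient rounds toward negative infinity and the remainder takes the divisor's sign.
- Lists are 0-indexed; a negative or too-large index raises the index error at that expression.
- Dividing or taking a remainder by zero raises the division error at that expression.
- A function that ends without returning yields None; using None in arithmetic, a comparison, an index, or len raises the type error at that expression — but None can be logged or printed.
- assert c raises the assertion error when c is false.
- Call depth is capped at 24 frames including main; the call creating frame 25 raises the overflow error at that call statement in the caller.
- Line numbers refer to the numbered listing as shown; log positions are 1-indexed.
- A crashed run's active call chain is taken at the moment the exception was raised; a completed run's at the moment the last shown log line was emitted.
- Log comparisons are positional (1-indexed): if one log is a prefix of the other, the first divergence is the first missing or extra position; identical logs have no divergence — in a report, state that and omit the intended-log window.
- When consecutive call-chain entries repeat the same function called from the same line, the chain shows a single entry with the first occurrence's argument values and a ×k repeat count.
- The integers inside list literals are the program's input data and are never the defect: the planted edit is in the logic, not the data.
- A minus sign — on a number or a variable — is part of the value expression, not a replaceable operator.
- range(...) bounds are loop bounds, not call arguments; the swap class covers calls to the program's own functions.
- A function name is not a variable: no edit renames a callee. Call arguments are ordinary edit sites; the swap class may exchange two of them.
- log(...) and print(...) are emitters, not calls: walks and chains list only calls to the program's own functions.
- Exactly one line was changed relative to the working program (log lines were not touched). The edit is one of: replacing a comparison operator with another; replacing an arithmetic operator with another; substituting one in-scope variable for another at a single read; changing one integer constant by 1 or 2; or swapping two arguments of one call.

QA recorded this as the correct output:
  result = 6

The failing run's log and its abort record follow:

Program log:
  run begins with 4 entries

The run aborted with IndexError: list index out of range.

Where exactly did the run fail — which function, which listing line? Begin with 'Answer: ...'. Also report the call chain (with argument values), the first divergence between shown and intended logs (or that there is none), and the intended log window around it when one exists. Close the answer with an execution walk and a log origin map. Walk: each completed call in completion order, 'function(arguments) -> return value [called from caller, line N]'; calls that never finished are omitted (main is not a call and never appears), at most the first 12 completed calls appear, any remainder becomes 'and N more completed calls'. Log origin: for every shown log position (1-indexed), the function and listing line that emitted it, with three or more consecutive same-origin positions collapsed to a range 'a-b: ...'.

Answer: the error was raised in gauge_drift, line 11.
Key observation: The log ends early — 1 line, where the working version next logs 'intermediate pair 7, 0'.
Call chain: main -> gauge_drift([7, 5, 7, 1], 7) (called at line 30).
First divergence: position 2 (shown log ended at 1 line; the working version continues: 'intermediate pair 7, 0').
Intended log window:
  1: run begins with 4 entries
  2: intermediate pair 7, 0
Execution walk:
  mix_signals([7, 5, 7, 1]) -> 7  [called from main, line 29]
Log origins:
  1: emitted by main (line 28)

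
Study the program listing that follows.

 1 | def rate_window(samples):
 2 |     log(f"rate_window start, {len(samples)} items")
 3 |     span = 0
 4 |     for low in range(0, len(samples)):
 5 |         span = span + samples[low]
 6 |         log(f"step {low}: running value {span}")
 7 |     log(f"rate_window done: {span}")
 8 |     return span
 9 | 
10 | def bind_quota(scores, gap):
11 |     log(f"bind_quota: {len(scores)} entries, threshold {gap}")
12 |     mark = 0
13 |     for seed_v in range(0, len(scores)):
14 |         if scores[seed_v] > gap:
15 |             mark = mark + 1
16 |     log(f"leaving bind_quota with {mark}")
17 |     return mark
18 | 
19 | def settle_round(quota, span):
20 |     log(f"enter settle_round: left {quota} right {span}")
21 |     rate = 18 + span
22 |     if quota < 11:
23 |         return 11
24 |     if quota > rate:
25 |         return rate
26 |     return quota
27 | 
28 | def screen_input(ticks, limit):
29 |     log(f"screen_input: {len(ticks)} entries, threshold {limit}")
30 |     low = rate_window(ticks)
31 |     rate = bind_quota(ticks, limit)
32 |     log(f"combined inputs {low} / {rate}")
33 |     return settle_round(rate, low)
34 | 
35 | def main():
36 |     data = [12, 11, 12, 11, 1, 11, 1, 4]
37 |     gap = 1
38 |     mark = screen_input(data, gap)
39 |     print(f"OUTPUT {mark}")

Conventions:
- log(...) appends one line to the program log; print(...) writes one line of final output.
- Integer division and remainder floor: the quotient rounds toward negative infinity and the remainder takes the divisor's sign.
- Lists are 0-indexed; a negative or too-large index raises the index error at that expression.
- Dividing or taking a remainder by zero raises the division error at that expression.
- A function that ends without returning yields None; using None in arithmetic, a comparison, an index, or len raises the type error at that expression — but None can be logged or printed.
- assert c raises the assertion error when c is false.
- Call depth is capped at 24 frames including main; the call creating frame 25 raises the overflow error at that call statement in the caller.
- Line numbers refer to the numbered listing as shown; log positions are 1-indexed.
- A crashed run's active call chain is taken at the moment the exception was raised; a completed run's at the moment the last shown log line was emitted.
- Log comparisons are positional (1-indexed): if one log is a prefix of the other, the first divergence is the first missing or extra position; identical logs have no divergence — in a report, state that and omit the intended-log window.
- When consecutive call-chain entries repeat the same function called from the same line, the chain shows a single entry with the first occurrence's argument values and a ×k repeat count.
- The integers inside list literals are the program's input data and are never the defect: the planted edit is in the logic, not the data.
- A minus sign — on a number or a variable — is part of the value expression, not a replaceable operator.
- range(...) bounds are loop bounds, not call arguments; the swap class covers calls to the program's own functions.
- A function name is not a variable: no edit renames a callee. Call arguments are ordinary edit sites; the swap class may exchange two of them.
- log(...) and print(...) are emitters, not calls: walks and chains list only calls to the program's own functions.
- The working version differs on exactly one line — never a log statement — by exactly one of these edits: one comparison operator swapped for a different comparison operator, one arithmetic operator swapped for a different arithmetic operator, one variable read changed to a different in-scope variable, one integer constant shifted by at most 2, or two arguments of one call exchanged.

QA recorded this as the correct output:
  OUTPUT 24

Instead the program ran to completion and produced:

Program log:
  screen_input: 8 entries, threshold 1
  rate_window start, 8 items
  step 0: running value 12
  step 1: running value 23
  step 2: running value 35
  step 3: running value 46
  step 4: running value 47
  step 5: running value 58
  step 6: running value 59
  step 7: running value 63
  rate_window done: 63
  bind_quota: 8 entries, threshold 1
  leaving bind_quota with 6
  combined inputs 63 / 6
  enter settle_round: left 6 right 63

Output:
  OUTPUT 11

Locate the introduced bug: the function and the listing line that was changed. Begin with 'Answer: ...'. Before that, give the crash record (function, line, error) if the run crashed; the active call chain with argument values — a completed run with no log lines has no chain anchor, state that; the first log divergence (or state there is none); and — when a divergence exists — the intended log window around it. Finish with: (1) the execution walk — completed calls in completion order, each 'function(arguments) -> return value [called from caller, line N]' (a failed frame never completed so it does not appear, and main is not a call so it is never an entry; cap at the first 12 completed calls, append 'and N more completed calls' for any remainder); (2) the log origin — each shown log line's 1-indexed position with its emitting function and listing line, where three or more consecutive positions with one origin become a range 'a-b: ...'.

Answer: the defect is in screen_input at line 33.
Key observation: Log line 15 is where behavior first shows: 'enter settle_round: left 6 right 63' appears instead of 'enter settle_round: left 63 right 6'.
Call chain: main -> screen_input([12, 11, 12, 11, 1, 11, 1, 4], 1) (called at line 38) -> settle_round(6, 63) (called at line 33).
First divergence: at position 15 the run shows 'enter settle_round: left 6 right 63' where the working version logs 'enter settle_round: left 63 right 6'.
Intended log window:
  13: leaving bind_quota with 6
  14: combined inputs 63 / 6
  15: enter settle_round: left 63 right 6
Execution walk:
  rate_window([12, 11, 12, 11, 1, 11, 1, 4]) -> 63  [called from screen_input, line 30]
  bind_quota([12, 11, 12, 11, 1, 11, 1, 4], 1) -> 6  [called from screen_input, line 31]
  settle_round(6, 63) -> 11  [called from screen_input, line 33]
  screen_input([12, 11, 12, 11, 1, 11, 1, 4], 1) -> 11  [called from main, line 38]
Origin of each log line:
  1: from screen_input, line 29
  2: from rate_window, line 2
  3-10: from rate_window, line 6
  11: from rate_window, line 7
  12: from bind_quota, line 11
  13: from bind_quota, line 16
  14: from screen_input, line 32
  15: from settle_round, line 20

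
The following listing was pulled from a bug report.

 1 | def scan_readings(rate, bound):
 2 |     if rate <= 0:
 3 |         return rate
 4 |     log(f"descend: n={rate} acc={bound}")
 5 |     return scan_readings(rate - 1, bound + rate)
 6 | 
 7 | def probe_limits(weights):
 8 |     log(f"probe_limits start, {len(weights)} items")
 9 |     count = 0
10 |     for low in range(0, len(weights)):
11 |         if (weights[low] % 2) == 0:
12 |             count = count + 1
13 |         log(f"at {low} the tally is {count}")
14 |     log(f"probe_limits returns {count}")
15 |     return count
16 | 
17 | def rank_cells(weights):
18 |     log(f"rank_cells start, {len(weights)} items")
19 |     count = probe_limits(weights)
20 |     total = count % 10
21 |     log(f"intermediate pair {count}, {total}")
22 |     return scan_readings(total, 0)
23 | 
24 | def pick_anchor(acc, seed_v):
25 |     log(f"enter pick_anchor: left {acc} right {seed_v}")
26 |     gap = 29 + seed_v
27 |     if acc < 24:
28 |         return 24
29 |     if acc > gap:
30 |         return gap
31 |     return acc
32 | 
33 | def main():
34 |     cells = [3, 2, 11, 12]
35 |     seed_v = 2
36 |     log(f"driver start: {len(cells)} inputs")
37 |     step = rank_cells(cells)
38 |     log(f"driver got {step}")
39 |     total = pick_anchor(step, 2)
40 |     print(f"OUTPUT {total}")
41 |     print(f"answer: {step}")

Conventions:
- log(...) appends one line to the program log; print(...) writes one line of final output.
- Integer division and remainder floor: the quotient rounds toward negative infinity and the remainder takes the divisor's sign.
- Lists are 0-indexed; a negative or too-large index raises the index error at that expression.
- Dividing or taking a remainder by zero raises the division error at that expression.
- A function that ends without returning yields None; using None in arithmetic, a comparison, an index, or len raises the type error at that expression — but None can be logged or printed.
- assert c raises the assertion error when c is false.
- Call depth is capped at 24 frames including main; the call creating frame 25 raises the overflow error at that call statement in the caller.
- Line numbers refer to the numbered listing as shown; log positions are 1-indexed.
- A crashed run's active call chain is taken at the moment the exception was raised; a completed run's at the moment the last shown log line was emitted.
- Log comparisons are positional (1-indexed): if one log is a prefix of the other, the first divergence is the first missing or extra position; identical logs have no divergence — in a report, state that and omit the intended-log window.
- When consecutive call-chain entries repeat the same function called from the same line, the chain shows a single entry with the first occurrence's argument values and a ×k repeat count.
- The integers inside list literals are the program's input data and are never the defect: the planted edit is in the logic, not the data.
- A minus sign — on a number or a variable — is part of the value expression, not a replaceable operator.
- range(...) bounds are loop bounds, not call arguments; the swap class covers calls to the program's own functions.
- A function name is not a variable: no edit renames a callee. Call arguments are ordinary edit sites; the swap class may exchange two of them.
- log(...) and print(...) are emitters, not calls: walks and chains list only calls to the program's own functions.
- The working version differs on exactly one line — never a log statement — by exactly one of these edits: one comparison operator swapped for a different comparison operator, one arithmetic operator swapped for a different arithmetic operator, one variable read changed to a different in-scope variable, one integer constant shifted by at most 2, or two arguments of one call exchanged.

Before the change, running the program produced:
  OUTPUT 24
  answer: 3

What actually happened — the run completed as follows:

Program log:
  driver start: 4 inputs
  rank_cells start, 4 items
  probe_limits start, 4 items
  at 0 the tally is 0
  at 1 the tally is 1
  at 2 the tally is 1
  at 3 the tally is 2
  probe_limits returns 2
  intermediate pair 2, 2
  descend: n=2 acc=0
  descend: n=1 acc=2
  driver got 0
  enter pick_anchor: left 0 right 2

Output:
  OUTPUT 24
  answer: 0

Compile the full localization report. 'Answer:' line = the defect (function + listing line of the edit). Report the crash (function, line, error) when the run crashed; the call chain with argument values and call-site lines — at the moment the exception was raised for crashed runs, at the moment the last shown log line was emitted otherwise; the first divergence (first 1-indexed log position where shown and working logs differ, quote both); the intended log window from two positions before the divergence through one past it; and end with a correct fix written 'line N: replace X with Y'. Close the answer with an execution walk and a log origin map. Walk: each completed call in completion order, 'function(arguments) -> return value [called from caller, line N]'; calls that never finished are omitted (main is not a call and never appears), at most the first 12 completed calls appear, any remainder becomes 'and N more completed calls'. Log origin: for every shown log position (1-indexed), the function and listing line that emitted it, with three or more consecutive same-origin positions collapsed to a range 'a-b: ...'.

Answer: the defect is in scan_readings at line 3.
Key observation: At log position 12 the runs split — shown 'driver got 0', but the working version logs 'driver got 3'.
Call chain: main -> pick_anchor(0, 2) (called at line 39).
First divergence: position 12 — shown 'driver got 0', intended 'driver got 3'.
Intended log window:
  10: descend: n=2 acc=0
  11: descend: n=1 acc=2
  12: driver got 3
  13: enter pick_anchor: left 3 right 2
Execution walk:
  probe_limits([3, 2, 11, 12]) -> 2  [called from rank_cells, line 19]
  scan_readings(0, 3) -> 0  [called from scan_readings, line 5]
  scan_readings(1, 2) -> 0  [called from scan_readings, line 5]
  scan_readings(2, 0) -> 0  [called from rank_cells, line 22]
  rank_cells([3, 2, 11, 12]) -> 0  [called from main, line 37]
  pick_anchor(0, 2) -> 24  [called from main, line 39]
Log origins:
  1 — main, line 36
  2 — rank_cells, line 18
  3 — probe_limits, line 8
  4-7 — probe_limits, line 13
  8 — probe_limits, line 14
  9 — rank_cells, line 21
  10 — scan_readings, line 4
  11 — scan_readings, line 4
  12 — main, line 38
  13 — pick_anchor, line 25
A correct fix: line 3: replace `rate` with `bound`.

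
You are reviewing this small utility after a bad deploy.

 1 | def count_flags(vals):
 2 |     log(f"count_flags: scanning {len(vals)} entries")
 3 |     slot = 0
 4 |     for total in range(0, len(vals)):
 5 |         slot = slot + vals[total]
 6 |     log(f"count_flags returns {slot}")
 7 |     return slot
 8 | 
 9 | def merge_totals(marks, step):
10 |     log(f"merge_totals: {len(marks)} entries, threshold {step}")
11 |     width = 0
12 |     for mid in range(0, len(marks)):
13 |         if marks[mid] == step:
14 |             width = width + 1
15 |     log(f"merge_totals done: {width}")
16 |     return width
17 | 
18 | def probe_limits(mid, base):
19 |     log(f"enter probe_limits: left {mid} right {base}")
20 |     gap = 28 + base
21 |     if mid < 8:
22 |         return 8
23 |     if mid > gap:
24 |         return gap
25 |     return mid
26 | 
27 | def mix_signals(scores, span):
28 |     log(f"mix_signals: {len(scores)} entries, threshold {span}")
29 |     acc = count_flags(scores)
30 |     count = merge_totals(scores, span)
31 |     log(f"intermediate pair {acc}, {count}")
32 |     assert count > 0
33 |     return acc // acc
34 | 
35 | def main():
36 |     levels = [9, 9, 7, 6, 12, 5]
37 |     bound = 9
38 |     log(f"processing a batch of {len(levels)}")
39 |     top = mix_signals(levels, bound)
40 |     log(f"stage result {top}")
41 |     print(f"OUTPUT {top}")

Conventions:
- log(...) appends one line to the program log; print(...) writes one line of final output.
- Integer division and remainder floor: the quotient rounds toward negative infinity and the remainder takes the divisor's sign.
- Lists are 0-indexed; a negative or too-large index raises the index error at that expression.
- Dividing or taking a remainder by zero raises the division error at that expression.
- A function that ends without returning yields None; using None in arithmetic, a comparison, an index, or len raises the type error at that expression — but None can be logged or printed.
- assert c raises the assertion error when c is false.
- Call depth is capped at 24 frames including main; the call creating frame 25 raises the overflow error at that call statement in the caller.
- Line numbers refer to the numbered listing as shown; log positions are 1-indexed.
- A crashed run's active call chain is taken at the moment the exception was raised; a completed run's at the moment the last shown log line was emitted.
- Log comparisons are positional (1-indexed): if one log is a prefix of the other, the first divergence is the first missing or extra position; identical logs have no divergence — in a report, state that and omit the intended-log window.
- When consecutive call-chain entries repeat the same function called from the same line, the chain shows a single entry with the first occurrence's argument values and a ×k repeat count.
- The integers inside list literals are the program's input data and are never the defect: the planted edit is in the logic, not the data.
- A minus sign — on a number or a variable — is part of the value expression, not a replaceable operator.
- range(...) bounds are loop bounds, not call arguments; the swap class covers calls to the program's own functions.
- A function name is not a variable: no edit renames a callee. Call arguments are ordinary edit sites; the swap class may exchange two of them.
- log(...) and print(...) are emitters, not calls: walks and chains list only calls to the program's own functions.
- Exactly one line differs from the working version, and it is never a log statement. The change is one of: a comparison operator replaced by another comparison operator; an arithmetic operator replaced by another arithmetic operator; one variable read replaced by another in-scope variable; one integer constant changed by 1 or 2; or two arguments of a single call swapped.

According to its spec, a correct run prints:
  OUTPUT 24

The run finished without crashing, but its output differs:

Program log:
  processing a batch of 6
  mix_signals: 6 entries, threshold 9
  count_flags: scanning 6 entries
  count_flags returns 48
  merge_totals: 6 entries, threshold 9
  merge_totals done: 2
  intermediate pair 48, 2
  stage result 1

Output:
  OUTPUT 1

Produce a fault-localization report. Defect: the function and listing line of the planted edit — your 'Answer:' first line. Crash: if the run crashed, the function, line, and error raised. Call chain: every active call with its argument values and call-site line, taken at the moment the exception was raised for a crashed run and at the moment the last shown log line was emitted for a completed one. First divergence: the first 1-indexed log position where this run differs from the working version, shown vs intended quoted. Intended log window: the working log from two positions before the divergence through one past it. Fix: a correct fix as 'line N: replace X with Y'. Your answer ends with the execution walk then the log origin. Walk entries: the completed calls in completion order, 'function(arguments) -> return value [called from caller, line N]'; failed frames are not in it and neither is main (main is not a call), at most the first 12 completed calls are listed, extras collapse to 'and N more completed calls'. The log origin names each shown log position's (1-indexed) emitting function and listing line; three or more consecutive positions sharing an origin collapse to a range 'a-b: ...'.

Answer: the defect is in mix_signals at line 33.
Core observation: The log first diverges at position 8: the faulty run prints 'stage result 1' where the working version prints 'stage result 24'.
Call chain: main.
First divergence: position 8 — the shown line 'stage result 1' should read 'stage result 24'.
Intended log window:
  6: merge_totals done: 2
  7: intermediate pair 48, 2
  8: stage result 24
Execution walk:
  count_flags([9, 9, 7, 6, 12, 5]) -> 48  [called from mix_signals, line 29]
  merge_totals([9, 9, 7, 6, 12, 5], 9) -> 2  [called from mix_signals, line 30]
  mix_signals([9, 9, 7, 6, 12, 5], 9) -> 1  [called from main, line 39]
Log origin:
  1: emitted by main (line 38)
  2: emitted by mix_signals (line 28)
  3: emitted by count_flags (line 2)
  4: emitted by count_flags (line 6)
  5: emitted by merge_totals (line 10)
  6: emitted by merge_totals (line 15)
  7: emitted by mix_signals (line 31)
  8: emitted by main (line 40)
A correct fix: line 33: replace `acc // acc` with `acc // count`.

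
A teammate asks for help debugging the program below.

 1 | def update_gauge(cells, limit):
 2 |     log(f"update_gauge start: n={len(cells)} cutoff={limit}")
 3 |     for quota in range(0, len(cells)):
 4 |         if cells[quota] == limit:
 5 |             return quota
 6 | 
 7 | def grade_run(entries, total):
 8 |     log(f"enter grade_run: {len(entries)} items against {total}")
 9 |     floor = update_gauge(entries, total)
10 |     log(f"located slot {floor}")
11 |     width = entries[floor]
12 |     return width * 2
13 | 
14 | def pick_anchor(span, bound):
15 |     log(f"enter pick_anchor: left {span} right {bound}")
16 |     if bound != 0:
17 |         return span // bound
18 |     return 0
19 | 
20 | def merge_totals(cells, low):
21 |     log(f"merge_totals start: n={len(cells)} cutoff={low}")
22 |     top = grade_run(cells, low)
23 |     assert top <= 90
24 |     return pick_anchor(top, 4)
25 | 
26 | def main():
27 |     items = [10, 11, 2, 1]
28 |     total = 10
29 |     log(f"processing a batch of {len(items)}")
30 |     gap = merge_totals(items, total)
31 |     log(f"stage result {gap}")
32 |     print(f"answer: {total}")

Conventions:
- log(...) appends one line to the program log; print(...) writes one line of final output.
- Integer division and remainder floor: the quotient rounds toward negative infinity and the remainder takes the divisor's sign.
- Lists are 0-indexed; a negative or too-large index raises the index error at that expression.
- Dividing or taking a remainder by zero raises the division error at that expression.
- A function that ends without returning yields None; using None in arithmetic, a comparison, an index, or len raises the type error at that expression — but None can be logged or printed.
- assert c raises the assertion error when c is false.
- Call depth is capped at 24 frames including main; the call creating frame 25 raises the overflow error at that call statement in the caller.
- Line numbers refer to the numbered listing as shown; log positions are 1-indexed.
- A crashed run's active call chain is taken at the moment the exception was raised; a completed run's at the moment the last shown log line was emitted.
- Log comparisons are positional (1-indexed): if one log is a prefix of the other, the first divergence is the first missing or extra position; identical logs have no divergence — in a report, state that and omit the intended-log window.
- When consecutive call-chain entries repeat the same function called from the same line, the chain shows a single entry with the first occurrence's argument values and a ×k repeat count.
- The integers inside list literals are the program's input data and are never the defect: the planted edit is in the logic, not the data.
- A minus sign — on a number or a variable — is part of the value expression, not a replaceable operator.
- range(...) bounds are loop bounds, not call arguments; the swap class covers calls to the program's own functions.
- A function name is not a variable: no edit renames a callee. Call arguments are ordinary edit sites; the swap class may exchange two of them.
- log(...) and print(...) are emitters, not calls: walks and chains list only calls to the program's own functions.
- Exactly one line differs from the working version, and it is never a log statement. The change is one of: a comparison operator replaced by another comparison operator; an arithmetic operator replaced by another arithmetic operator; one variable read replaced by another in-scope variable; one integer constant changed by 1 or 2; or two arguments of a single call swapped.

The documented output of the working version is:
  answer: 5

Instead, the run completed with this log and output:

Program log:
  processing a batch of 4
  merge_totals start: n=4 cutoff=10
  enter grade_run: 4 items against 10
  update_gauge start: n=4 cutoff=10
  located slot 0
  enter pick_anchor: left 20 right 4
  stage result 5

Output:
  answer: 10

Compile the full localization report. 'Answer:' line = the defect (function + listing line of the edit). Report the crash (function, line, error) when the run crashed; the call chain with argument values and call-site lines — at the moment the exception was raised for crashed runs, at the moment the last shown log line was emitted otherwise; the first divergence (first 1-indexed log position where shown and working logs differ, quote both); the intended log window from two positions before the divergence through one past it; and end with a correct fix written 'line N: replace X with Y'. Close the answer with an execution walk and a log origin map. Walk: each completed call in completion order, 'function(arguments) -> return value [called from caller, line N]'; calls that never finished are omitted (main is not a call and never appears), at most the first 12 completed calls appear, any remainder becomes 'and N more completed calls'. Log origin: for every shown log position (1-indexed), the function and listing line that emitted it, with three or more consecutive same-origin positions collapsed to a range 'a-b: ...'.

Answer: the defect is in main at line 32.
Key observation: Nothing in the log betrays the bug — only the output does.
Call chain: main.
First divergence: there is none — every log position agrees.
Execution walk:
  update_gauge([10, 11, 2, 1], 10) -> 0  [called from grade_run, line 9]
  grade_run([10, 11, 2, 1], 10) -> 20  [called from merge_totals, line 22]
  pick_anchor(20, 4) -> 5  [called from merge_totals, line 24]
  merge_totals([10, 11, 2, 1], 10) -> 5  [called from main, line 30]
Log line origins:
  1: emitted by main (line 29)
  2: emitted by merge_totals (line 21)
  3: emitted by grade_run (line 8)
  4: emitted by update_gauge (line 2)
  5: emitted by grade_run (line 10)
  6: emitted by pick_anchor (line 15)
  7: emitted by main (line 31)
A correct fix: line 32: replace `total` with `gap`.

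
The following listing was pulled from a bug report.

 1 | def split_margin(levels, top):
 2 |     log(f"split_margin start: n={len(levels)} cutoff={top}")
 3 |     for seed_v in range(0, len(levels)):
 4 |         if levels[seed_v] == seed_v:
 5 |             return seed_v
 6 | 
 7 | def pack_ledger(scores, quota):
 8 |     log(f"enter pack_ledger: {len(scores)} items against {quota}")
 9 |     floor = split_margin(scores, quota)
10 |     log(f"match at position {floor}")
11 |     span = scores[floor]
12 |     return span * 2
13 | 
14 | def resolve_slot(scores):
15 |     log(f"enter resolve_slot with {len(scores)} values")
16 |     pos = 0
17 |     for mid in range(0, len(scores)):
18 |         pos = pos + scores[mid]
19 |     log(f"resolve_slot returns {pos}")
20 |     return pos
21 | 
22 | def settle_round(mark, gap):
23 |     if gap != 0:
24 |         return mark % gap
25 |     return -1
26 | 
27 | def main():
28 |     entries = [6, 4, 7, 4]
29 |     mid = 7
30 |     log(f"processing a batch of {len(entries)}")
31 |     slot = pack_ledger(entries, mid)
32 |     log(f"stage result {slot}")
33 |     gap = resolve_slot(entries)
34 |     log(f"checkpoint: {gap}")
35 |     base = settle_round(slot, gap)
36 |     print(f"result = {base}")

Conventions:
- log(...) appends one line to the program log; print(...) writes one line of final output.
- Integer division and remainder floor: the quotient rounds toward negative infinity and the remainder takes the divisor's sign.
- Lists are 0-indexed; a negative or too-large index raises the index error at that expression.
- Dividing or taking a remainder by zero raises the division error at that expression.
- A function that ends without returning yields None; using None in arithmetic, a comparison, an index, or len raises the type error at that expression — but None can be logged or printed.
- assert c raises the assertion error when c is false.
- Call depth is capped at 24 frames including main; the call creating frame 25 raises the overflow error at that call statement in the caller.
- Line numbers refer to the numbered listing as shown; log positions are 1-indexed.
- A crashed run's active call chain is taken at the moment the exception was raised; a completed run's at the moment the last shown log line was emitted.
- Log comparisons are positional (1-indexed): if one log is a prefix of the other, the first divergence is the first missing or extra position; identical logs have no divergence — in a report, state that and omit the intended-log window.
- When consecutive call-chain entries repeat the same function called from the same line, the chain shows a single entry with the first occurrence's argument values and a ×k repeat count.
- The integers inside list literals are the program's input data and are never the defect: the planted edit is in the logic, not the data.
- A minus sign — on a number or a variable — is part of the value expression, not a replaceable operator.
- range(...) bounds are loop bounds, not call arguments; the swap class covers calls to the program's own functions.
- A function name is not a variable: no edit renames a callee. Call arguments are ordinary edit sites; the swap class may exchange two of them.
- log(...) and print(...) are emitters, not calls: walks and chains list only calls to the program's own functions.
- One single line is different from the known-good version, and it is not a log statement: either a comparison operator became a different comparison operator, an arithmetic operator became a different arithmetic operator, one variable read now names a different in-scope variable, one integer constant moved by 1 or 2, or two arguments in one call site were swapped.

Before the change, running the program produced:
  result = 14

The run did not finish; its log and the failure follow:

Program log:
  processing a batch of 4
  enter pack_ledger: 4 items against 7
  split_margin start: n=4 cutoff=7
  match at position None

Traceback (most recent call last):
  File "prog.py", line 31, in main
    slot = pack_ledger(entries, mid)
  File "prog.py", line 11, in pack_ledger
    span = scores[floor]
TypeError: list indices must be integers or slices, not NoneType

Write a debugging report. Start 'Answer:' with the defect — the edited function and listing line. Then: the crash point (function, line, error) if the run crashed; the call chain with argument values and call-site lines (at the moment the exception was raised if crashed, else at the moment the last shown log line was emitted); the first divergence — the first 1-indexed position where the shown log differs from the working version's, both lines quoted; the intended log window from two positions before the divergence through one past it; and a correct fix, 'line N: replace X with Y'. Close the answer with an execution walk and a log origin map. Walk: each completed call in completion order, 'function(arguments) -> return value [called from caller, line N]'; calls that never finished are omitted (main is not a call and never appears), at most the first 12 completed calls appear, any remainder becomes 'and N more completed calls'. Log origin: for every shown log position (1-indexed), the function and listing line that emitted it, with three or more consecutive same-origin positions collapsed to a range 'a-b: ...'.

Answer: the defect is in split_margin at line 4.
Key observation: Position 4 is the first bad log line: 'match at position None' should read 'match at position 2'.
Crash: pack_ledger, line 11, TypeError.
Call chain: main -> pack_ledger([6, 4, 7, 4], 7) (called at line 31).
First divergence: position 4 — shown 'match at position None', intended 'match at position 2'.
Intended log window:
  2: enter pack_ledger: 4 items against 7
  3: split_margin start: n=4 cutoff=7
  4: match at position 2
  5: stage result 14
Execution walk:
  split_margin([6, 4, 7, 4], 7) -> None  [called from pack_ledger, line 9]
Origin of each log line:
  1: logged in main at line 30
  2: logged in pack_ledger at line 8
  3: logged in split_margin at line 2
  4: logged in pack_ledger at line 10
A correct fix: line 4: replace `levels[seed_v] == seed_v` with `levels[seed_v] == top`.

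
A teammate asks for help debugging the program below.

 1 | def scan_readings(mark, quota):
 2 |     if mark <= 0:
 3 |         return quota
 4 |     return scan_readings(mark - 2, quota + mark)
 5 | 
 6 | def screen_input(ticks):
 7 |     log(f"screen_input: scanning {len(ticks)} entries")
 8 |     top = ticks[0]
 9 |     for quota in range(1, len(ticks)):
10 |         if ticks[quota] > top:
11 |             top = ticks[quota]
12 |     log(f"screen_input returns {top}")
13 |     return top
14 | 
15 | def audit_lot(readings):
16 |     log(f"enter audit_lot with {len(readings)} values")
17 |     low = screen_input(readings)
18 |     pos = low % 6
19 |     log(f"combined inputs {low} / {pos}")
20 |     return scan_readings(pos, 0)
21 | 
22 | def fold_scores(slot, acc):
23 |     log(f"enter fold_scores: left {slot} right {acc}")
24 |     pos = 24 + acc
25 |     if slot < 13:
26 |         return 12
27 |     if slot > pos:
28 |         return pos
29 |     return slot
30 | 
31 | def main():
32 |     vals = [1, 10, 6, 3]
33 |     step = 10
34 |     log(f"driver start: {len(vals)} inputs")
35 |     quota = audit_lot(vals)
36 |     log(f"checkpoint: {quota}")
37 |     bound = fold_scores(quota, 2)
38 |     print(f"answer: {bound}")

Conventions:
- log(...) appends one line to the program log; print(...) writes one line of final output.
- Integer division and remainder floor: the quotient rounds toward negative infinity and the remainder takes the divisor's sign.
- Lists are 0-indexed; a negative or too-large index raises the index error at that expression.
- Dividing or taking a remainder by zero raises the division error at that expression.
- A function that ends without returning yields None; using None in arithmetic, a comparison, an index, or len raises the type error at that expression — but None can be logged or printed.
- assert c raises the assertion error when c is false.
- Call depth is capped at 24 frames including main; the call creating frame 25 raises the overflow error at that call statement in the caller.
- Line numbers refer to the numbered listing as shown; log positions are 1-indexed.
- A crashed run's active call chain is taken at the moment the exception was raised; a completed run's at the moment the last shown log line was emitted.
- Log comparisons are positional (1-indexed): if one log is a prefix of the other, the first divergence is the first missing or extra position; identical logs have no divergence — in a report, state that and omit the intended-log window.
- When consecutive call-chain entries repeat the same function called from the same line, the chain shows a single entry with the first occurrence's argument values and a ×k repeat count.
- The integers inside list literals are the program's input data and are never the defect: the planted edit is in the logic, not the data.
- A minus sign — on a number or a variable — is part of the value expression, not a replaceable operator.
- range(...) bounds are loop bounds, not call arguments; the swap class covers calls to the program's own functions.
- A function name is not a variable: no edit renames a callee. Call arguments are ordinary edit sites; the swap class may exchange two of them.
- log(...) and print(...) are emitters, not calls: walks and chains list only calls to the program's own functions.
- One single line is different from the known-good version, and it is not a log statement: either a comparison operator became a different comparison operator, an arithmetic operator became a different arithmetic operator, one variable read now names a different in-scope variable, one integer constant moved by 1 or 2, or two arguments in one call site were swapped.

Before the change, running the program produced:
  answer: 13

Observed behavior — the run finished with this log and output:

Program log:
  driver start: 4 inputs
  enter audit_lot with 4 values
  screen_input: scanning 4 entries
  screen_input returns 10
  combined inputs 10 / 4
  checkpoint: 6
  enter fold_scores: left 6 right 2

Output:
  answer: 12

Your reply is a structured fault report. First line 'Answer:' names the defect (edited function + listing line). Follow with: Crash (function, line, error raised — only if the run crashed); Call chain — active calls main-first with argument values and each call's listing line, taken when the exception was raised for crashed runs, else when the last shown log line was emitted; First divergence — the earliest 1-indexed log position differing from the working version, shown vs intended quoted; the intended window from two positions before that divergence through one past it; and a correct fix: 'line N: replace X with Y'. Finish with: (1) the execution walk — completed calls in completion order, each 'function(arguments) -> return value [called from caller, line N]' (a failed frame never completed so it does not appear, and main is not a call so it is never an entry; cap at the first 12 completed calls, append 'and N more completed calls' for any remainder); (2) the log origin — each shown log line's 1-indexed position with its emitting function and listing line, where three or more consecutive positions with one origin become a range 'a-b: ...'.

Answer: the defect is in fold_scores at line 26.
Core observation: No log line changed; the fault shows up purely in the output.
Call chain: main -> fold_scores(6, 2) (called at line 37).
First divergence: none; the two logs match at every position.
Execution walk:
  screen_input([1, 10, 6, 3]) -> 10  [called from audit_lot, line 17]
  scan_readings(0, 6) -> 6  [called from scan_readings, line 4]
  scan_readings(2, 4) -> 6  [called from scan_readings, line 4]
  scan_readings(4, 0) -> 6  [called from audit_lot, line 20]
  audit_lot([1, 10, 6, 3]) -> 6  [called from main, line 35]
  fold_scores(6, 2) -> 12  [called from main, line 37]
Log line origins:
  1: logged in main at line 34
  2: logged in audit_lot at line 16
  3: logged in screen_input at line 7
  4: logged in screen_input at line 12
  5: logged in audit_lot at line 19
  6: logged in main at line 36
  7: logged in fold_scores at line 23
A correct fix: line 26: replace `12` with `13`.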